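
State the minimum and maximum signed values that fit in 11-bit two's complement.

min = -1024, max = 1023

Minimum: −2^10 = -1024.
Maximum: 2^10 − 1 = 1023.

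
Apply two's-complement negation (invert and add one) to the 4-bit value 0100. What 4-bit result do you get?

1100

Invert: 1011. Add 1: 1100.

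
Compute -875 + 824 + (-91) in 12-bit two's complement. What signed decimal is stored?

-875 + 824 = -51 (111111001101)
-51 + (-91) = -142 (111101110010)

-142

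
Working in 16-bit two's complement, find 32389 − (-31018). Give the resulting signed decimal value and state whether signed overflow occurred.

32389 → 0111111010000101
-31018 → 1000011011010110
Subtract via negate-and-add: invert 1000011011010110 + 1 = 0111100100101010 (i.e. 31018).
  0111111010000101
+ 0111100100101010
= 1111011110101111
Result 1111011110101111: MSB = 1 → 63407 − 65536 = -2129.
Both addends (after negating the subtrahend) are non-negative but the stored result is negative: signed overflow. The true value 32389 − (-31018) = 63407 lies outside [-32768, 32767].

-2129; overflow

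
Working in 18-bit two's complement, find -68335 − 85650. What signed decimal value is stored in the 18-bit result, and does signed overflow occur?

108159; overflow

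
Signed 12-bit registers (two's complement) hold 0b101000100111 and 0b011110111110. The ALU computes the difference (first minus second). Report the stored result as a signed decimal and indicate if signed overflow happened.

0b101000100111 → 101000100111 = -1497 (signed)
0b011110111110 → 011110111110 = 1982 (signed)
Subtract via negate-and-add: invert 011110111110 + 1 = 100001000010 (i.e. -1982).
  101000100111
+ 100001000010
= 001001101001  (discard carry-out 1)
Result 001001101001: MSB = 0 → value 617.
Both addends (after negating the subtrahend) are negative but the stored result is non-negative: signed overflow. The true value -1497 − 1982 = -3479 lies outside [-2048, 2047].

617; overflow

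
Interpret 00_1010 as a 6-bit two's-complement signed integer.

MSB is 0, so the value is non-negative: 001010 = 10.

10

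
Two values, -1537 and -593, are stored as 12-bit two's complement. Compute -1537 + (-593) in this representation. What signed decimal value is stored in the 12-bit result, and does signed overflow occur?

-1537 → 100111111111
-593 → 110110101111
  100111111111
+ 110110101111
= 011110101110  (discard carry-out 1)
Result 011110101110: MSB = 0 → value 1966.
Both addends are negative but the stored result is non-negative: signed overflow. The true value -1537 + (-593) = -2130 lies outside [-2048, 2047].

1966; overflow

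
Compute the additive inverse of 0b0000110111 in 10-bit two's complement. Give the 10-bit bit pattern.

Invert: 1111001000. Add 1: 1111001001.
Check: 0000110111 = 55, 1111001001 = -55.

1111001001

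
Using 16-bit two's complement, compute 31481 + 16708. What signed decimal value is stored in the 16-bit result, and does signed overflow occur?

31481 → 0111101011111001
16708 → 0100000101000100
  0111101011111001
+ 0100000101000100
= 1011110000111101
Result 1011110000111101: MSB = 1 → 48189 − 65536 = -17347.
Both addends are non-negative but the stored result is negative: signed overflow. The true value 31481 + 16708 = 48189 lies outside [-32768, 32767].

-17347; overflow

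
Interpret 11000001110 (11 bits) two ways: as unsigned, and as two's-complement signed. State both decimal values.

Unsigned: 11000001110 = 1550.
Signed: MSB=1 → 1550 − 2048 = -498.

unsigned = 1550, signed = -498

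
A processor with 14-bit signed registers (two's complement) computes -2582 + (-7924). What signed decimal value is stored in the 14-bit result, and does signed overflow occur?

5878; overflow

-2582 → 11010111101010
-7924 → 10000100001100
  11010111101010
+ 10000100001100
= 01011011110110  (discard carry-out 1)
Result 01011011110110: MSB = 0 → value 5878.
Both addends are negative but the stored result is non-negative: signed overflow. The true value -2582 + (-7924) = -10506 lies outside [-8192, 8191].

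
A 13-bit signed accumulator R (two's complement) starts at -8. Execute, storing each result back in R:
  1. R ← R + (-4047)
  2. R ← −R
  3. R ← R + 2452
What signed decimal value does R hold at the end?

Start: R = -8 = 1111111111000.
R = -8 + (-4047) = -4055 = 1000000101001
R = −(-4055) = 4055 = 0111111010111
R = 4055 + 2452 = 6507; wraps to -1685 = 1100101101011

-1685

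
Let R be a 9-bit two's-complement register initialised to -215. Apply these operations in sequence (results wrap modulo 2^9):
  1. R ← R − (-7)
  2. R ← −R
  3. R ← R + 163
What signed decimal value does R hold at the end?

-141

Start: R = -215 = 100101001.
R = -215 − (-7) = -208 = 100110000
R = −(-208) = 208 = 011010000
R = 208 + 163 = 371; wraps to -141 = 101110011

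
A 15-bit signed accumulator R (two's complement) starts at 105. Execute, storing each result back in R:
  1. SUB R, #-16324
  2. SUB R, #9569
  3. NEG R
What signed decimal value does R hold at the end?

-6860

Start: R = 105 = 000000001101001.
R = 105 − (-16324) = 16429; wraps to -16339 = 100000000101101
R = -16339 − 9569 = -25908; wraps to 6860 = 001101011001100
R = −(6860) = -6860 = 110010100110100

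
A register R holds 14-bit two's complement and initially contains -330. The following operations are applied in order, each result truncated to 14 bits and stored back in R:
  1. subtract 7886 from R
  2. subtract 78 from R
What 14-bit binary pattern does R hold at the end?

01111110011010

Start: R = -330 = 11111010110110.
R = -330 − 7886 = -8216; wraps to 8168 = 01111111101000
R = 8168 − 78 = 8090 = 01111110011010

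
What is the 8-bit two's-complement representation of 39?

39 is non-negative, so write it directly in 8 bits: 00100111.

00100111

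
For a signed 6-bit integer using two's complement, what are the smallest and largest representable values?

Minimum: −2^5 = -32.
Maximum: 2^5 − 1 = 31.

min = -32, max = 31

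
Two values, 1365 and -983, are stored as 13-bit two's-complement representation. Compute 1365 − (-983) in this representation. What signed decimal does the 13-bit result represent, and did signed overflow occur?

2348; no overflow

1365 → 0010101010101
-983 → 1110000101001
Subtract via negate-and-add: invert 1110000101001 + 1 = 0001111010111 (i.e. 983).
  0010101010101
+ 0001111010111
= 0100100101100
Result 0100100101100: MSB = 0 → value 2348.
Both addends (after negating the subtrahend) are non-negative and so is the stored result: no signed overflow.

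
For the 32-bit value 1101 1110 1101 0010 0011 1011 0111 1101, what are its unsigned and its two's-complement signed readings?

unsigned = 3738319741, signed = -556647555

Unsigned: 11011110110100100011101101111101 = 3738319741.
Signed: MSB=1 → 3738319741 − 4294967296 = -556647555.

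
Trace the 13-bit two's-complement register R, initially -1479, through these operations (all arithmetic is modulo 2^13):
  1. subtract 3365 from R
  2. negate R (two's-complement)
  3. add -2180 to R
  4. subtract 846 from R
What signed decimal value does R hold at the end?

Start: R = -1479 = 1101000111001.
R = -1479 − 3365 = -4844; wraps to 3348 = 0110100010100
R = −(3348) = -3348 = 1001011101100
R = -3348 + (-2180) = -5528; wraps to 2664 = 0101001101000
R = 2664 − 846 = 1818 = 0011100011010

1818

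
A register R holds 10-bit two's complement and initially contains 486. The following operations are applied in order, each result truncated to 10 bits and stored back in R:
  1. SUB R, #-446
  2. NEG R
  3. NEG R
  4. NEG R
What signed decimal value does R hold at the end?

Start: R = 486 = 0111100110.
R = 486 − (-446) = 932; wraps to -92 = 1110100100
R = −(-92) = 92 = 0001011100
R = −(92) = -92 = 1110100100
R = −(-92) = 92 = 0001011100

92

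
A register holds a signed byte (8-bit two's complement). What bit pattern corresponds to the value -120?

|-120| = 120 = 01111000 in 8 bits.
Invert the bits: 10000111. Add 1: 10001000.

10001000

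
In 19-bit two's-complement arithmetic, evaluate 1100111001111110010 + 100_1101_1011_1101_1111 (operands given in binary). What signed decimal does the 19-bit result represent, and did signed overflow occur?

1100111001111110010 = -101390 (signed)
100_1101_1011_1101_1111 → 1001101101111011111 = -205857 (signed)
  1100111001111110010
+ 1001101101111011111
= 0110100111111010001  (discard carry-out 1)
Result 0110100111111010001: MSB = 0 → value 217041.
Both addends are negative but the stored result is non-negative: signed overflow. The true value -101390 + (-205857) = -307247 lies outside [-262144, 262143].

217041; overflow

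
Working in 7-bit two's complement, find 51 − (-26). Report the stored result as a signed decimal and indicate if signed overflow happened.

-51; overflow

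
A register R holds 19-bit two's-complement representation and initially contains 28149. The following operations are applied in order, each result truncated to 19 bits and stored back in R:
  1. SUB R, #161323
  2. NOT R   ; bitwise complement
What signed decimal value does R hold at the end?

133173

Start: R = 28149 = 0000110110111110101.
R = 28149 − 161323 = -133174 = 1011111011111001010
R = NOT 1011111011111001010 = 0100000100000110101 = 133173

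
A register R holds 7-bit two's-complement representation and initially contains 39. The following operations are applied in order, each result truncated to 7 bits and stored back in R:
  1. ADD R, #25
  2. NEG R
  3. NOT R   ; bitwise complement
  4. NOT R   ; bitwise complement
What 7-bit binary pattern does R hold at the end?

1000000

Start: R = 39 = 0100111.
R = 39 + 25 = 64; wraps to -64 = 1000000
R = −(-64) = 64; wraps to -64 = 1000000
R = NOT 1000000 = 0111111 = 63
R = NOT 0111111 = 1000000 = -64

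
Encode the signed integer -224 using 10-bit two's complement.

1100100000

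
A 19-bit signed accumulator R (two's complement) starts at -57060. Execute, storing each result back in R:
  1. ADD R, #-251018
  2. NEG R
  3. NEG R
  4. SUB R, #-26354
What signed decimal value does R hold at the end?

242564

Start: R = -57060 = 1110010000100011100.
R = -57060 + (-251018) = -308078; wraps to 216210 = 0110100110010010010
R = −(216210) = -216210 = 1001011001101101110
R = −(-216210) = 216210 = 0110100110010010010
R = 216210 − (-26354) = 242564 = 0111011001110000100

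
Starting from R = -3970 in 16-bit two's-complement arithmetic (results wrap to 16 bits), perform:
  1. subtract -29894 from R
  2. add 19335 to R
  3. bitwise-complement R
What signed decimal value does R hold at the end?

20276

Start: R = -3970 = 1111000001111110.
R = -3970 − (-29894) = 25924 = 0110010101000100
R = 25924 + 19335 = 45259; wraps to -20277 = 1011000011001011
R = NOT 1011000011001011 = 0100111100110100 = 20276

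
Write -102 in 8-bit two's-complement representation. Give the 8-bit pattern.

10011010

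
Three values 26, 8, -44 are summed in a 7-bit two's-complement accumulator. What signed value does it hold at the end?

26 + 8 = 34 (0100010)
34 + (-44) = -10 (1110110)

-10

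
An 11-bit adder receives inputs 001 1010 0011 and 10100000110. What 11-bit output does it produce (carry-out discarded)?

  00110100011
+ 10100000110
= 11010101001

11010101001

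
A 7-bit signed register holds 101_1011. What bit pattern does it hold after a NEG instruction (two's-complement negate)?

Invert: 0100100. Add 1: 0100101.

0100101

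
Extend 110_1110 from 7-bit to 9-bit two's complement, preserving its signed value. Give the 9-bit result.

MSB of 1101110 is 1; replicate it into the new high bits.
11|1101110 → 111101110 (still -18).

111101110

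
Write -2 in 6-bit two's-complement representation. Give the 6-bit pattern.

|-2| = 2 = 000010 in 6 bits.
Invert the bits: 111101. Add 1: 111110.
Check: 111110 reads as 62 − 64 = -2.

111110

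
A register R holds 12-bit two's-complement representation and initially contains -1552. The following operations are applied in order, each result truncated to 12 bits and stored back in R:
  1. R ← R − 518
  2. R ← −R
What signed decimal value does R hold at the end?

-2026

Start: R = -1552 = 100111110000.
R = -1552 − 518 = -2070; wraps to 2026 = 011111101010
R = −(2026) = -2026 = 100000010110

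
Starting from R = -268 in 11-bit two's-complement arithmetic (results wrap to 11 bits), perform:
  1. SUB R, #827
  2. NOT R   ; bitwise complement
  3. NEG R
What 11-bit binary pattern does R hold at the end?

Start: R = -268 = 11011110100.
R = -268 − 827 = -1095; wraps to 953 = 01110111001
R = NOT 01110111001 = 10001000110 = -954
R = −(-954) = 954 = 01110111010

01110111010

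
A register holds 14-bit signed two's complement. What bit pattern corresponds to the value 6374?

6374 is non-negative, so write it directly in 14 bits: 01100011100110.

01100011100110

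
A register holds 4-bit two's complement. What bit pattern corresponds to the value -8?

|-8| = 8 = 1000 in 4 bits.
Invert the bits: 0111. Add 1: 1000.

1000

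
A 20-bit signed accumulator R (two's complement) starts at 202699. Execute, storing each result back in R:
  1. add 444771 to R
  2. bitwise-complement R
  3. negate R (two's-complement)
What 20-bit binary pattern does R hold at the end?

10011110000100101111

Start: R = 202699 = 00110001011111001011.
R = 202699 + 444771 = 647470; wraps to -401106 = 10011110000100101110
R = NOT 10011110000100101110 = 01100001111011010001 = 401105
R = −(401105) = -401105 = 10011110000100101111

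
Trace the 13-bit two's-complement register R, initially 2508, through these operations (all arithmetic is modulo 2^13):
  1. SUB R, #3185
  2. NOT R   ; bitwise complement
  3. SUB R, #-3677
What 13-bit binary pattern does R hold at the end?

1000100000001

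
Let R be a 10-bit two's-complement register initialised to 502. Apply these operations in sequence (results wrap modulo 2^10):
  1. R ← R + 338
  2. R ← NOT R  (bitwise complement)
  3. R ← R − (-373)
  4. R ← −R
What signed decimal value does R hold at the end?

468

Start: R = 502 = 0111110110.
R = 502 + 338 = 840; wraps to -184 = 1101001000
R = NOT 1101001000 = 0010110111 = 183
R = 183 − (-373) = 556; wraps to -468 = 1000101100
R = −(-468) = 468 = 0111010100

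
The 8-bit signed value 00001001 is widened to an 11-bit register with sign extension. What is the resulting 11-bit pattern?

MSB of 00001001 is 0; replicate it into the new high bits.
000|00001001 → 00000001001 (still 9).

00000001001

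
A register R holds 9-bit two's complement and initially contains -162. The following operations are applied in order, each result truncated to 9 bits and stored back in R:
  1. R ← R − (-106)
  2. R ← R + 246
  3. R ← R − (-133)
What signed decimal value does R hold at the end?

-189

Start: R = -162 = 101011110.
R = -162 − (-106) = -56 = 111001000
R = -56 + 246 = 190 = 010111110
R = 190 − (-133) = 323; wraps to -189 = 101000011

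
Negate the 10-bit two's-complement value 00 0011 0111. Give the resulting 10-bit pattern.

Invert: 1111001000. Add 1: 1111001001.

1111001001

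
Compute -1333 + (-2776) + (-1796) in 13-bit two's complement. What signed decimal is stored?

-1333 + (-2776) = -4109 → wraps to 4083 (0111111110011)
4083 + (-1796) = 2287 (0100011101111)

2287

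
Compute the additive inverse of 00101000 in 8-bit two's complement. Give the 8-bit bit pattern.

11011000

Invert: 11010111. Add 1: 11011000.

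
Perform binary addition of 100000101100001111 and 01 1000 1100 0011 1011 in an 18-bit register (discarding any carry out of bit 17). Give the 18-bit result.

  100000101100001111
+ 011000110000111011
= 111001011101001010

111001011101001010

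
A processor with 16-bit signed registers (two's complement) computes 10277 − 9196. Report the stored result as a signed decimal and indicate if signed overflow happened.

1081; no overflow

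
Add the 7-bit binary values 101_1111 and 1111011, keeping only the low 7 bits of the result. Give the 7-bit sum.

1011010

  1011111
+ 1111011
= 1011010  (discard carry-out 1)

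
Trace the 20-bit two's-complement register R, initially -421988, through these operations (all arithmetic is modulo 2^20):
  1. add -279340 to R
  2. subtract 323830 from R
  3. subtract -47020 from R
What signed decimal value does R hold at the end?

70438

Start: R = -421988 = 10011000111110011100.
R = -421988 + (-279340) = -701328; wraps to 347248 = 01010100110001110000
R = 347248 − 323830 = 23418 = 00000101101101111010
R = 23418 − (-47020) = 70438 = 00010001001100100110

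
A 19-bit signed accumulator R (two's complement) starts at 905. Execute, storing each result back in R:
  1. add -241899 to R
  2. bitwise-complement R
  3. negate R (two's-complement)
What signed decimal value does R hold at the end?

-240993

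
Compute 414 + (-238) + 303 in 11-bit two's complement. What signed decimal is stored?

414 + (-238) = 176 (00010110000)
176 + 303 = 479 (00111011111)

479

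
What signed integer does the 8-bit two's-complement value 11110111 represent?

MSB is 1, so the value is negative.
Unsigned reading: 247. Subtract 2^8 = 256: 247 − 256 = -9.

-9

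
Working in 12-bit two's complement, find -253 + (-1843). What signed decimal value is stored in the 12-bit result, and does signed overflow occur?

-253 → 111100000011
-1843 → 100011001101
  111100000011
+ 100011001101
= 011111010000  (discard carry-out 1)
Result 011111010000: MSB = 0 → value 2000.
Both addends are negative but the stored result is non-negative: signed overflow. The true value -253 + (-1843) = -2096 lies outside [-2048, 2047].

2000; overflow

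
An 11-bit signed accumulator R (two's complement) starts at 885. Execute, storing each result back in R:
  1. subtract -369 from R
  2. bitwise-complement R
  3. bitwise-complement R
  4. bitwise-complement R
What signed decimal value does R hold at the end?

Start: R = 885 = 01101110101.
R = 885 − (-369) = 1254; wraps to -794 = 10011100110
R = NOT 10011100110 = 01100011001 = 793
R = NOT 01100011001 = 10011100110 = -794
R = NOT 10011100110 = 01100011001 = 793

793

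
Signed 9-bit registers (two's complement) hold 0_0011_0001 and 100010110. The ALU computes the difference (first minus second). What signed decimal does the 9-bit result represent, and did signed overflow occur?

0_0011_0001 → 000110001 = 49 (signed)
100010110 = -234 (signed)
Subtract via negate-and-add: invert 100010110 + 1 = 011101010 (i.e. 234).
  000110001
+ 011101010
= 100011011
Result 100011011: MSB = 1 → 283 − 512 = -229.
Both addends (after negating the subtrahend) are non-negative but the stored result is negative: signed overflow. The true value 49 − (-234) = 283 lies outside [-256, 255].

-229; overflow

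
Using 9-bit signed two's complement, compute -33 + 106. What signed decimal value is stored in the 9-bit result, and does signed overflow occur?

-33 → 111011111
106 → 001101010
  111011111
+ 001101010
= 001001001  (discard carry-out 1)
Result 001001001: MSB = 0 → value 73.
Addends have opposite signs, so signed overflow cannot occur.

73; no overflow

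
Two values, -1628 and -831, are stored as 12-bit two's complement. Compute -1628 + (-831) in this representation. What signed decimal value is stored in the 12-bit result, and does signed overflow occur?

1637; overflow

-1628 → 100110100100
-831 → 110011000001
  100110100100
+ 110011000001
= 011001100101  (discard carry-out 1)
Result 011001100101: MSB = 0 → value 1637.
Both addends are negative but the stored result is non-negative: signed overflow. The true value -1628 + (-831) = -2459 lies outside [-2048, 2047].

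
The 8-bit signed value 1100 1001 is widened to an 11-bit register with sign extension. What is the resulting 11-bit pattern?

11111001001

MSB of 11001001 is 1; replicate it into the new high bits.
111|11001001 → 11111001001 (still -55).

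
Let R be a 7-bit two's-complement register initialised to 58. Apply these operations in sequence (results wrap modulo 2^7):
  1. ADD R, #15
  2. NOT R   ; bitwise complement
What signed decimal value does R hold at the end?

Start: R = 58 = 0111010.
R = 58 + 15 = 73; wraps to -55 = 1001001
R = NOT 1001001 = 0110110 = 54

54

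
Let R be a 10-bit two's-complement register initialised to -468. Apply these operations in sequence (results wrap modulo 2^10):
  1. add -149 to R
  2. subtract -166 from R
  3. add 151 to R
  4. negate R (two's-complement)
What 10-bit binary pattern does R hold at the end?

0100101100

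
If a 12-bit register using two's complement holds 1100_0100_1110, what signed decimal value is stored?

-946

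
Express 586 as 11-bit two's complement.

01001001010

586 is non-negative, so write it directly in 11 bits: 01001001010.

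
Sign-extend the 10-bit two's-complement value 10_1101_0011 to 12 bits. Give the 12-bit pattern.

111011010011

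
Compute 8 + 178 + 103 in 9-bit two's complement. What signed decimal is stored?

8 + 178 = 186 (010111010)
186 + 103 = 289 → wraps to -223 (100100001)

-223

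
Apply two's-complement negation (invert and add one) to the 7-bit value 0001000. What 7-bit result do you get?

Invert: 1110111. Add 1: 1111000.
Check: 0001000 = 8, 1111000 = -8.

1111000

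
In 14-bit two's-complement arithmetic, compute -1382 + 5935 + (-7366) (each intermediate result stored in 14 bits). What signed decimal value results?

-1382 + 5935 = 4553 (01000111001001)
4553 + (-7366) = -2813 (11010100000011)

-2813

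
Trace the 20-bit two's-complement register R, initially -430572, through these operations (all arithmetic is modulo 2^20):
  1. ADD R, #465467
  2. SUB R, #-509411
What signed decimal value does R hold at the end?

Start: R = -430572 = 10010110111000010100.
R = -430572 + 465467 = 34895 = 00001000100001001111
R = 34895 − (-509411) = 544306; wraps to -504270 = 10000100111000110010

-504270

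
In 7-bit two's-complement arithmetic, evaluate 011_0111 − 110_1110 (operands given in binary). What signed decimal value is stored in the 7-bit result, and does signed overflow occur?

-55; overflow

011_0111 → 0110111 = 55 (signed)
110_1110 → 1101110 = -18 (signed)
Subtract via negate-and-add: invert 1101110 + 1 = 0010010 (i.e. 18).
  0110111
+ 0010010
= 1001001
Result 1001001: MSB = 1 → 73 − 128 = -55.
Both addends (after negating the subtrahend) are non-negative but the stored result is negative: signed overflow. The true value 55 − (-18) = 73 lies outside [-64, 63].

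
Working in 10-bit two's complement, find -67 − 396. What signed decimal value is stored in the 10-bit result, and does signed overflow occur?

-463; no overflow

-67 → 1110111101
396 → 0110001100
Subtract via negate-and-add: invert 0110001100 + 1 = 1001110100 (i.e. -396).
  1110111101
+ 1001110100
= 1000110001  (discard carry-out 1)
Result 1000110001: MSB = 1 → 561 − 1024 = -463.
Both addends (after negating the subtrahend) are negative and so is the stored result: no signed overflow.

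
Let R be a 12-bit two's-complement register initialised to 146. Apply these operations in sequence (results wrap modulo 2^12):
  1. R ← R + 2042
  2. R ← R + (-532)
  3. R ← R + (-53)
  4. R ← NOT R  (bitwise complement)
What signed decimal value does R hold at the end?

-1604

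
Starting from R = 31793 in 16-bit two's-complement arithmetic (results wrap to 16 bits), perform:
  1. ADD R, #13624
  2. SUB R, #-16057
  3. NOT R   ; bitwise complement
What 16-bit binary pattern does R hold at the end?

Start: R = 31793 = 0111110000110001.
R = 31793 + 13624 = 45417; wraps to -20119 = 1011000101101001
R = -20119 − (-16057) = -4062 = 1111000000100010
R = NOT 1111000000100010 = 0000111111011101 = 4061

0000111111011101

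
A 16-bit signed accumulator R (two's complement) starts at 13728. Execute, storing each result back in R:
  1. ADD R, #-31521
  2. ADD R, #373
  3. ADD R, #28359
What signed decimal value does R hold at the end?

Start: R = 13728 = 0011010110100000.
R = 13728 + (-31521) = -17793 = 1011101001111111
R = -17793 + 373 = -17420 = 1011101111110100
R = -17420 + 28359 = 10939 = 0010101010111011

10939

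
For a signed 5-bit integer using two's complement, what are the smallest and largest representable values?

Minimum: −2^4 = -16.
Maximum: 2^4 − 1 = 15.

min = -16, max = 15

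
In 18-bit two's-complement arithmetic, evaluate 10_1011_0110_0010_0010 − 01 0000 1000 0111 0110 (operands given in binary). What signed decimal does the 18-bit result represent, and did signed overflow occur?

109996; overflow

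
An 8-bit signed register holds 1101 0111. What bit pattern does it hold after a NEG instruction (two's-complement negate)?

Invert: 00101000. Add 1: 00101001.
Check: 11010111 = -41, 00101001 = 41.

00101001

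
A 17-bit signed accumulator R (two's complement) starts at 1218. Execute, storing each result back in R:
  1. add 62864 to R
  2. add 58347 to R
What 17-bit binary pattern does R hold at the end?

Start: R = 1218 = 00000010011000010.
R = 1218 + 62864 = 64082 = 01111101001010010
R = 64082 + 58347 = 122429; wraps to -8643 = 11101111000111101

11101111000111101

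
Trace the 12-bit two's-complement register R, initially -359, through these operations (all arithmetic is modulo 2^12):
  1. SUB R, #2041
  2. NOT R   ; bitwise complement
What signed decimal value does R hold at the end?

Start: R = -359 = 111010011001.
R = -359 − 2041 = -2400; wraps to 1696 = 011010100000
R = NOT 011010100000 = 100101011111 = -1697

-1697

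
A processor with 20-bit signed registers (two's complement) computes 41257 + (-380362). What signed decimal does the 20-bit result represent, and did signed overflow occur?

-339105; no overflow

41257 → 00001010000100101001
-380362 → 10100011001000110110
  00001010000100101001
+ 10100011001000110110
= 10101101001101011111
Result 10101101001101011111: MSB = 1 → 709471 − 1048576 = -339105.
Addends have opposite signs, so signed overflow cannot occur.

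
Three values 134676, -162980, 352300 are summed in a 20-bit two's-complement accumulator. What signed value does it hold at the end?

134676 + (-162980) = -28304 (11111001000101110000)
-28304 + 352300 = 323996 (01001111000110011100)

323996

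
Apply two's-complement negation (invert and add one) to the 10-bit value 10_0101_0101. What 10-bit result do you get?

0110101011

Invert: 0110101010. Add 1: 0110101011.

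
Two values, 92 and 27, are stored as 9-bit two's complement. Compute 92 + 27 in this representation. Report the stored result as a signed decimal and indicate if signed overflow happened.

119; no overflow

92 → 001011100
27 → 000011011
  001011100
+ 000011011
= 001110111
Result 001110111: MSB = 0 → value 119.
Both addends are non-negative and so is the stored result: no signed overflow.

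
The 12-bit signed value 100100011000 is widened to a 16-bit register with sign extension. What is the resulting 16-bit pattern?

1111100100011000

MSB of 100100011000 is 1; replicate it into the new high bits.
1111|100100011000 → 1111100100011000 (still -1768).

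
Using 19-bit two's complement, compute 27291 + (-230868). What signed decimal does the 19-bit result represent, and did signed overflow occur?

-203577; no overflow

27291 → 0000110101010011011
-230868 → 1000111101000101100
  0000110101010011011
+ 1000111101000101100
= 1001110010011000111
Result 1001110010011000111: MSB = 1 → 320711 − 524288 = -203577.
Addends have opposite signs, so signed overflow cannot occur.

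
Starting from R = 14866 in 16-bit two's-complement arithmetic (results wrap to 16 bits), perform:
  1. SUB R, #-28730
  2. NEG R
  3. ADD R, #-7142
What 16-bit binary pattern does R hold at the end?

0011100111001110

Start: R = 14866 = 0011101000010010.
R = 14866 − (-28730) = 43596; wraps to -21940 = 1010101001001100
R = −(-21940) = 21940 = 0101010110110100
R = 21940 + (-7142) = 14798 = 0011100111001110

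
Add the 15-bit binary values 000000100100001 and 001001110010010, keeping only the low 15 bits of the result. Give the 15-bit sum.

  000000100100001
+ 001001110010010
= 001010010110011

001010010110011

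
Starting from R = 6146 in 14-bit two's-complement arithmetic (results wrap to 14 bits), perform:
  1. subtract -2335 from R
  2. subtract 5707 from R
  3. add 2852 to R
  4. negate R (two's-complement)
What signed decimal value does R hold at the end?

-5626

Start: R = 6146 = 01100000000010.
R = 6146 − (-2335) = 8481; wraps to -7903 = 10000100100001
R = -7903 − 5707 = -13610; wraps to 2774 = 00101011010110
R = 2774 + 2852 = 5626 = 01010111111010
R = −(5626) = -5626 = 10101000000110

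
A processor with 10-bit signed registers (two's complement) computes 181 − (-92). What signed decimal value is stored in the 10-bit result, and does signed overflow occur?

273; no overflow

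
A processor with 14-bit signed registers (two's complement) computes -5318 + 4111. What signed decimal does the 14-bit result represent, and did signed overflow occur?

-1207; no overflow

-5318 → 10101100111010
4111 → 01000000001111
  10101100111010
+ 01000000001111
= 11101101001001
Result 11101101001001: MSB = 1 → 15177 − 16384 = -1207.
Addends have opposite signs, so signed overflow cannot occur.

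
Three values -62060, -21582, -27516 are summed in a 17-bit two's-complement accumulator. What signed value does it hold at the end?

-62060 + (-21582) = -83642 → wraps to 47430 (01011100101000110)
47430 + (-27516) = 19914 (00100110111001010)

19914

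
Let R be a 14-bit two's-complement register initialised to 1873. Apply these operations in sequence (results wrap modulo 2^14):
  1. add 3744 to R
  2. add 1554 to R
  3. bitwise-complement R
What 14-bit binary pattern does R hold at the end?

Start: R = 1873 = 00011101010001.
R = 1873 + 3744 = 5617 = 01010111110001
R = 5617 + 1554 = 7171 = 01110000000011
R = NOT 01110000000011 = 10001111111100 = -7172

10001111111100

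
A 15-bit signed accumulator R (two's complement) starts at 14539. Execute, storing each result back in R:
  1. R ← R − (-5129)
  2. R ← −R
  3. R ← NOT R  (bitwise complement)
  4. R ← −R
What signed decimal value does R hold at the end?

13101

Start: R = 14539 = 011100011001011.
R = 14539 − (-5129) = 19668; wraps to -13100 = 100110011010100
R = −(-13100) = 13100 = 011001100101100
R = NOT 011001100101100 = 100110011010011 = -13101
R = −(-13101) = 13101 = 011001100101101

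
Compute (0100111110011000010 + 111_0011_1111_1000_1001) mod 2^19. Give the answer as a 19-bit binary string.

  0100111110011000010
+ 1110011111110001001
= 0011011110001001011  (discard carry-out 1)

0011011110001001011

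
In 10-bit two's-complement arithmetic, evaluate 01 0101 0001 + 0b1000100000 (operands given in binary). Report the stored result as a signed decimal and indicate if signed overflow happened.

-143; no overflow

01 0101 0001 → 0101010001 = 337 (signed)
0b1000100000 → 1000100000 = -480 (signed)
  0101010001
+ 1000100000
= 1101110001
Result 1101110001: MSB = 1 → 881 − 1024 = -143.
Addends have opposite signs, so signed overflow cannot occur.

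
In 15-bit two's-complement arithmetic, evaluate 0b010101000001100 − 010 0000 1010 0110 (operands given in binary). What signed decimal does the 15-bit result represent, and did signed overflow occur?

0b010101000001100 → 010101000001100 = 10764 (signed)
010 0000 1010 0110 → 010000010100110 = 8358 (signed)
Subtract via negate-and-add: invert 010000010100110 + 1 = 101111101011010 (i.e. -8358).
  010101000001100
+ 101111101011010
= 000100101100110  (discard carry-out 1)
Result 000100101100110: MSB = 0 → value 2406.
Addends (after negating the subtrahend) have opposite signs, so signed overflow cannot occur.

2406; no overflow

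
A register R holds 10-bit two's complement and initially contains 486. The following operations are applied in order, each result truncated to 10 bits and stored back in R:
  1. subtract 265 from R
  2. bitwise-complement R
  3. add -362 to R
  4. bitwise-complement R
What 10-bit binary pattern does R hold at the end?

Start: R = 486 = 0111100110.
R = 486 − 265 = 221 = 0011011101
R = NOT 0011011101 = 1100100010 = -222
R = -222 + (-362) = -584; wraps to 440 = 0110111000
R = NOT 0110111000 = 1001000111 = -441

1001000111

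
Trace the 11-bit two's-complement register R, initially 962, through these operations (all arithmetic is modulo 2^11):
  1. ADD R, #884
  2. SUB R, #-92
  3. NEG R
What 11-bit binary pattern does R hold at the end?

00001101110

Start: R = 962 = 01111000010.
R = 962 + 884 = 1846; wraps to -202 = 11100110110
R = -202 − (-92) = -110 = 11110010010
R = −(-110) = 110 = 00001101110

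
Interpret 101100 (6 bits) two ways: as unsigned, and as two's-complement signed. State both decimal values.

unsigned = 44, signed = -20

Unsigned: 101100 = 44.
Signed: MSB=1 → 44 − 64 = -20.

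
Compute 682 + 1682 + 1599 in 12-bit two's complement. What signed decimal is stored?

-133

682 + 1682 = 2364 → wraps to -1732 (100100111100)
-1732 + 1599 = -133 (111101111011)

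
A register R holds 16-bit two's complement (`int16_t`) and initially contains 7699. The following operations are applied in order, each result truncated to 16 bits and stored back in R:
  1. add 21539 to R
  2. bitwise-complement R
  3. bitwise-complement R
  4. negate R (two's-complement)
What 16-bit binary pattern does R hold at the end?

1000110111001010

Start: R = 7699 = 0001111000010011.
R = 7699 + 21539 = 29238 = 0111001000110110
R = NOT 0111001000110110 = 1000110111001001 = -29239
R = NOT 1000110111001001 = 0111001000110110 = 29238
R = −(29238) = -29238 = 1000110111001010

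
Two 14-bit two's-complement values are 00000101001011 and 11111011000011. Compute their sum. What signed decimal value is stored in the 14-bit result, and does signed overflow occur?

00000101001011 = 331 (signed)
11111011000011 = -317 (signed)
  00000101001011
+ 11111011000011
= 00000000001110  (discard carry-out 1)
Result 00000000001110: MSB = 0 → value 14.
Addends have opposite signs, so signed overflow cannot occur.

14; no overflow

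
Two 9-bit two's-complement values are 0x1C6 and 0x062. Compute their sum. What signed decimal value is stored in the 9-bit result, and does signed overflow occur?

0x1C6 = 111000110 = -58 (signed)
0x062 = 001100010 = 98 (signed)
  111000110
+ 001100010
= 000101000  (discard carry-out 1)
Result 000101000: MSB = 0 → value 40.
Addends have opposite signs, so signed overflow cannot occur.

40; no overflow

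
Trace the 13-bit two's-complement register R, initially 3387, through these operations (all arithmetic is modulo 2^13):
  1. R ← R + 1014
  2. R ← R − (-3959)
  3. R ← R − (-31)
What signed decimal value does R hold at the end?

Start: R = 3387 = 0110100111011.
R = 3387 + 1014 = 4401; wraps to -3791 = 1000100110001
R = -3791 − (-3959) = 168 = 0000010101000
R = 168 − (-31) = 199 = 0000011000111

199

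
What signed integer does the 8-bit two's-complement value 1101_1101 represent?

-35

MSB is 1, so the value is negative.
Unsigned reading: 221. Subtract 2^8 = 256: 221 − 256 = -35.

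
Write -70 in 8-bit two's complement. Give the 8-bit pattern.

10111010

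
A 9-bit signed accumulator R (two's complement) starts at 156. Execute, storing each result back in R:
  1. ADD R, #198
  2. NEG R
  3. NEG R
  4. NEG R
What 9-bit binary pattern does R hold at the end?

010011110

Start: R = 156 = 010011100.
R = 156 + 198 = 354; wraps to -158 = 101100010
R = −(-158) = 158 = 010011110
R = −(158) = -158 = 101100010
R = −(-158) = 158 = 010011110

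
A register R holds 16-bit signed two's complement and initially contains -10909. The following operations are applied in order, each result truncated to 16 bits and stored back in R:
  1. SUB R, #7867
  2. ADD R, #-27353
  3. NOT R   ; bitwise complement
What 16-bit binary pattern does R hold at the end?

1011010000110000

Start: R = -10909 = 1101010101100011.
R = -10909 − 7867 = -18776 = 1011011010101000
R = -18776 + (-27353) = -46129; wraps to 19407 = 0100101111001111
R = NOT 0100101111001111 = 1011010000110000 = -19408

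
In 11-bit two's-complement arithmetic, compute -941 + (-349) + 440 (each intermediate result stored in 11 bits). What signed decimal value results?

-941 + (-349) = -1290 → wraps to 758 (01011110110)
758 + 440 = 1198 → wraps to -850 (10010101110)

-850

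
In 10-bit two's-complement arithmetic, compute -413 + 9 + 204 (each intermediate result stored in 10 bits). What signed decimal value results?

-200

-413 + 9 = -404 (1001101100)
-404 + 204 = -200 (1100111000)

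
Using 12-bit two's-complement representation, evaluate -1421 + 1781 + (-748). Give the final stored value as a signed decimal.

-388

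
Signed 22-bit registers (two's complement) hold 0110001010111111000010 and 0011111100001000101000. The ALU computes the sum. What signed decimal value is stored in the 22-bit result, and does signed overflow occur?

0110001010111111000010 = 1617858 (signed)
0011111100001000101000 = 1032744 (signed)
  0110001010111111000010
+ 0011111100001000101000
= 1010000111000111101010
Result 1010000111000111101010: MSB = 1 → 2650602 − 4194304 = -1543702.
Both addends are non-negative but the stored result is negative: signed overflow. The true value 1617858 + 1032744 = 2650602 lies outside [-2097152, 2097151].

-1543702; overflow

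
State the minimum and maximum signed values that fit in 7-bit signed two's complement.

Minimum: −2^6 = -64.
Maximum: 2^6 − 1 = 63.

min = -64, max = 63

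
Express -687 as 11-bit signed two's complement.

|-687| = 687 = 01010101111 in 11 bits.
Invert the bits: 10101010000. Add 1: 10101010001.

10101010001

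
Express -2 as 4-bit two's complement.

1110

|-2| = 2 = 0010 in 4 bits.
Invert the bits: 1101. Add 1: 1110.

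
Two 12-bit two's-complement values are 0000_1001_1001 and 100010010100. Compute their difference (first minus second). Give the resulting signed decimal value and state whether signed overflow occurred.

-2043; overflow

0000_1001_1001 → 000010011001 = 153 (signed)
100010010100 = -1900 (signed)
Subtract via negate-and-add: invert 100010010100 + 1 = 011101101100 (i.e. 1900).
  000010011001
+ 011101101100
= 100000000101
Result 100000000101: MSB = 1 → 2053 − 4096 = -2043.
Both addends (after negating the subtrahend) are non-negative but the stored result is negative: signed overflow. The true value 153 − (-1900) = 2053 lies outside [-2048, 2047].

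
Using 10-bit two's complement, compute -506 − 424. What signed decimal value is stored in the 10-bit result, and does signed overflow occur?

94; overflow

-506 → 1000000110
424 → 0110101000
Subtract via negate-and-add: invert 0110101000 + 1 = 1001011000 (i.e. -424).
  1000000110
+ 1001011000
= 0001011110  (discard carry-out 1)
Result 0001011110: MSB = 0 → value 94.
Both addends (after negating the subtrahend) are negative but the stored result is non-negative: signed overflow. The true value -506 − 424 = -930 lies outside [-512, 511].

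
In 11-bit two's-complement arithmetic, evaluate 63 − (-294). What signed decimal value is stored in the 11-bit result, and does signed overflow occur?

357; no overflow

63 → 00000111111
-294 → 11011011010
Subtract via negate-and-add: invert 11011011010 + 1 = 00100100110 (i.e. 294).
  00000111111
+ 00100100110
= 00101100101
Result 00101100101: MSB = 0 → value 357.
Both addends (after negating the subtrahend) are non-negative and so is the stored result: no signed overflow.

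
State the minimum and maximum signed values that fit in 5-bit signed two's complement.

min = -16, max = 15

Minimum: −2^4 = -16.
Maximum: 2^4 − 1 = 15.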